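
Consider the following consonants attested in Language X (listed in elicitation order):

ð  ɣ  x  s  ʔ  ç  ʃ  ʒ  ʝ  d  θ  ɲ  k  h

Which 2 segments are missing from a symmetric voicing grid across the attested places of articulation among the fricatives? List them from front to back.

place of articulation  voiceless  voiced  
dental            θ         ð       
alveolar          s         —       
postalveolar      ʃ         ʒ       
palatal           ç         ʝ       
velar             x         ɣ       
glottal           h         —       
Gaps, from front to back: alveolar lacks voiced (/z/); glottal lacks voiced (/ɦ/).

/z/, /ɦ/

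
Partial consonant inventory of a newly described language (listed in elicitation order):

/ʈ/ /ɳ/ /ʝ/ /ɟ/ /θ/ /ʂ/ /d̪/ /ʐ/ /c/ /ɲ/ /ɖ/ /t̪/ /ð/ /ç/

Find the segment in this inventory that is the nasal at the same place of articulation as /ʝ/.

/ʝ/ is a voiced palatal fricative.
The nasal at the same place is a palatal nasal — in this inventory, /ɲ/.

/ɲ/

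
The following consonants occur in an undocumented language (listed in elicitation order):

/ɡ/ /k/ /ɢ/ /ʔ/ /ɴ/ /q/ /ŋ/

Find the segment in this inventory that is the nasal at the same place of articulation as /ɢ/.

/ɢ/ is a voiced uvular stop.
The nasal at the same place is an uvular nasal — in this inventory, /ɴ/.

/ɴ/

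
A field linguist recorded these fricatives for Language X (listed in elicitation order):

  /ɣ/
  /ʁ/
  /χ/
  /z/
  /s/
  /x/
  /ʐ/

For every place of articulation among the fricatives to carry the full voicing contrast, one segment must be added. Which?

/ʂ/

alveolar: voiceless /s/, voiced /z/.
retroflex: voiceless —, voiced /ʐ/.
velar: voiceless /x/, voiced /ɣ/.
uvular: voiceless /χ/, voiced /ʁ/.
The retroflex row has no voiceless member, so the gap is the voiceless retroflex fricative /ʂ/.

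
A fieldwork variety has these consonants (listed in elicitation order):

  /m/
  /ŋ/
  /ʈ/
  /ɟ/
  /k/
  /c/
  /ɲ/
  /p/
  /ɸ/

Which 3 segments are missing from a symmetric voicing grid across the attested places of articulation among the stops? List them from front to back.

place of articulation  voiceless  voiced  
bilabial          p         —       
retroflex         ʈ         —       
palatal           c         ɟ       
velar             k         —       
Gaps, from front to back: bilabial lacks voiced (/b/); retroflex lacks voiced (/ɖ/); velar lacks voiced (/ɡ/).

/b/, /ɖ/, /ɡ/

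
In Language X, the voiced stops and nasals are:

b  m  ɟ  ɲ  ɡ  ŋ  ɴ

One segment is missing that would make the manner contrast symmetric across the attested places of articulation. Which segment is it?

bilabial: oral stop /b/, nasal /m/.
palatal: oral stop /ɟ/, nasal /ɲ/.
velar: oral stop /ɡ/, nasal /ŋ/.
uvular: oral stop —, nasal /ɴ/.
The uvular row has no oral stop member, so the gap is the uvular oral stop /ɢ/.

/ɢ/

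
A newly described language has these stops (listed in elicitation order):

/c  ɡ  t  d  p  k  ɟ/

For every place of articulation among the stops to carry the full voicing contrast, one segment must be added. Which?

/b/

place of articulation  voiceless  voiced  
bilabial          p         —       
alveolar          t         d       
palatal           c         ɟ       
velar             k         ɡ       
The bilabial row has no voiced member, so the gap is the voiced bilabial stop /b/.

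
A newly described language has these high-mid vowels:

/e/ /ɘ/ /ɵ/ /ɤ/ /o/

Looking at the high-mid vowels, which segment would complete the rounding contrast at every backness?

/ø/

backness          unrounded  rounded 
front             e         —       
central           ɘ         ɵ       
back              ɤ         o       
The front row has no rounded member, so the gap is the front rounded vowel /ø/.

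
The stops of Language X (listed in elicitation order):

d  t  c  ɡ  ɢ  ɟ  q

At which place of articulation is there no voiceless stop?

place of articulation  voiceless  voiced  
alveolar          t         d       
palatal           c         ɟ       
velar             —         ɡ       
uvular            q         ɢ       
Every place of articulation has a voiceless member except velar, where /k/ would be expected.

velar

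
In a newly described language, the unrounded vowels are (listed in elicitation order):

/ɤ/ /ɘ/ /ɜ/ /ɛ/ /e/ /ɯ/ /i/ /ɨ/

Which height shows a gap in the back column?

height            front     central   back    
high              i         ɨ         ɯ       
high-mid          e         ɘ         ɤ       
low-mid           ɛ         ɜ         —       
Every height has a back member except low-mid, where /ʌ/ would be expected.

low-mid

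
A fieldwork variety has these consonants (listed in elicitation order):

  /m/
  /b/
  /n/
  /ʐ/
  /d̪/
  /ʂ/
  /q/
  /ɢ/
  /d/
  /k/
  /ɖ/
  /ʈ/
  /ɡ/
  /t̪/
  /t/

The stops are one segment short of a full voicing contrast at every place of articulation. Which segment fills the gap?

/p/

place of articulation  voiceless  voiced  
bilabial          —         b       
dental            t̪        d̪      
alveolar          t         d       
retroflex         ʈ         ɖ       
velar             k         ɡ       
uvular            q         ɢ       
The bilabial row has no voiceless member, so the gap is the voiceless bilabial stop /p/.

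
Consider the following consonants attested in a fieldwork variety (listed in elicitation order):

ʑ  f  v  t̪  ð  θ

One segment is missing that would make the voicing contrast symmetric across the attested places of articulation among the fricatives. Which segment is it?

/ɕ/

Voiceless: /f/ (labiodental), /θ/ (dental).
Voiced: /v/ (labiodental), /ð/ (dental), /ʑ/ (alveolo-palatal).
The alveolo-palatal row has no voiceless member, so the gap is the voiceless alveolo-palatal fricative /ɕ/.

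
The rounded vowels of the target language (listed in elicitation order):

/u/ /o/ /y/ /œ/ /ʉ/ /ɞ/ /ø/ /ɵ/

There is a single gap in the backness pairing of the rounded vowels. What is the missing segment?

/ɔ/

Front: /y/ (high), /ø/ (high-mid), /œ/ (low-mid).
Central: /ʉ/ (high), /ɵ/ (high-mid), /ɞ/ (low-mid).
Back: /u/ (high), /o/ (high-mid).
The low-mid row has no back member, so the gap is the low-mid back rounded vowel /ɔ/.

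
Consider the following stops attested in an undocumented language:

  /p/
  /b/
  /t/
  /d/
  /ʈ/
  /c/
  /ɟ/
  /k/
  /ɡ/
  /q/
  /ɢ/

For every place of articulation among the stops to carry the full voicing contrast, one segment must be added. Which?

place of articulation  voiceless  voiced  
bilabial          p         b       
alveolar          t         d       
retroflex         ʈ         —       
palatal           c         ɟ       
velar             k         ɡ       
uvular            q         ɢ       
The retroflex row has no voiced member, so the gap is the voiced retroflex stop /ɖ/.

/ɖ/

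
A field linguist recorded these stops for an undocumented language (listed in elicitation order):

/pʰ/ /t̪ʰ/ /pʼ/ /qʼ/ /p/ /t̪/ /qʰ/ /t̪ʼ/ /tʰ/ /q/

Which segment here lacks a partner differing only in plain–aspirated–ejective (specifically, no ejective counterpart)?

/tʰ/

Bilabial: /p/ ~ /pʰ/ ~ /pʼ/
Dental: /t̪/ ~ /t̪ʰ/ ~ /t̪ʼ/
Uvular: /q/ ~ /qʰ/ ~ /qʼ/
Alveolar: only /tʰ/ (aspirated); no ejective partner.
So /tʰ/ is the unpaired segment.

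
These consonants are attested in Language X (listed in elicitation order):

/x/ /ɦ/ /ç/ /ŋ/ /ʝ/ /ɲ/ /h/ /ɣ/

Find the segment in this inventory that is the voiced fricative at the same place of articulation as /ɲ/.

/ʝ/

/ɲ/ is a palatal nasal.
The voiced fricative at the same place is a voiced palatal fricative — in this inventory, /ʝ/.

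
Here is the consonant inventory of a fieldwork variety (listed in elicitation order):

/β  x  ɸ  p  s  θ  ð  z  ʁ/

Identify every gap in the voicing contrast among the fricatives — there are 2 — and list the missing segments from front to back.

/ɣ/, /χ/

place of articulation  voiceless  voiced  
bilabial          ɸ         β       
dental            θ         ð       
alveolar          s         z       
velar             x         —       
uvular            —         ʁ       
Gaps, from front to back: velar lacks voiced (/ɣ/); uvular lacks voiceless (/χ/).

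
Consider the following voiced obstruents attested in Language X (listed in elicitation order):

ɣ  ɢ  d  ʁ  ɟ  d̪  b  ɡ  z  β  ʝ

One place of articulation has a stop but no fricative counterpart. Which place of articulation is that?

dental

place of articulation  stop      fricative
bilabial          b         β       
dental            d̪        —       
alveolar          d         z       
palatal           ɟ         ʝ       
velar             ɡ         ɣ       
uvular            ɢ         ʁ       
Every place of articulation has a fricative member except dental, where /ð/ would be expected.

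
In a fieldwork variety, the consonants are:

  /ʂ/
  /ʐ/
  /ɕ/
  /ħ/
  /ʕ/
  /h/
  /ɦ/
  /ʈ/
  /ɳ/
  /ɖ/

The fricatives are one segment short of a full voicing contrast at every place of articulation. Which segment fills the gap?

/ʑ/

place of articulation  voiceless  voiced  
retroflex         ʂ         ʐ       
alveolo-palatal   ɕ         —       
pharyngeal        ħ         ʕ       
glottal           h         ɦ       
The alveolo-palatal row has no voiced member, so the gap is the voiced alveolo-palatal fricative /ʑ/.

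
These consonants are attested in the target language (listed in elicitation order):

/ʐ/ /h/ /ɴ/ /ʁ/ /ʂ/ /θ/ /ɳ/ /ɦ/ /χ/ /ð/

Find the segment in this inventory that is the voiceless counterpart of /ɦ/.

/ɦ/ is a voiced glottal fricative.
The voiceless counterpart is a voiceless glottal fricative — in this inventory, /h/.

/h/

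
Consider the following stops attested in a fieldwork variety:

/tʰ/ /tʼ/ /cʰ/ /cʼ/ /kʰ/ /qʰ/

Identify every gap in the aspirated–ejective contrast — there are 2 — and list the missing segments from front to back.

/kʼ/, /qʼ/

place of articulation  aspirated  ejective
alveolar          tʰ        tʼ      
palatal           cʰ        cʼ      
velar             kʰ        —       
uvular            qʰ        —       
Gaps, from front to back: velar lacks ejective (/kʼ/); uvular lacks ejective (/qʼ/).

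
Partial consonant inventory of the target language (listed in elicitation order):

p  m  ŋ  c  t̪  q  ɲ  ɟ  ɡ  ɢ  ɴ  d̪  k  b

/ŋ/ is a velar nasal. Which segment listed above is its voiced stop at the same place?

The voiced stop at the same place is a voiced velar stop — in this inventory, /ɡ/.

/ɡ/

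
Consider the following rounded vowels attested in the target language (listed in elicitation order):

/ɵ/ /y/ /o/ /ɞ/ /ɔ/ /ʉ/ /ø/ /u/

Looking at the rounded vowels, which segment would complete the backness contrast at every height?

Front: /y/ (high), /ø/ (high-mid).
Central: /ʉ/ (high), /ɵ/ (high-mid), /ɞ/ (low-mid).
Back: /u/ (high), /o/ (high-mid), /ɔ/ (low-mid).
The low-mid row has no front member, so the gap is the low-mid front rounded vowel /œ/.

/œ/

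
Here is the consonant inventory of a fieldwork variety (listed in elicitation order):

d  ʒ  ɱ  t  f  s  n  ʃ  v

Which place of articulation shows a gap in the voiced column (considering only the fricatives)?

alveolar

labiodental: voiceless /f/, voiced /v/.
alveolar: voiceless /s/, voiced —.
postalveolar: voiceless /ʃ/, voiced /ʒ/.
Every place of articulation has a voiced member except alveolar, where /z/ would be expected.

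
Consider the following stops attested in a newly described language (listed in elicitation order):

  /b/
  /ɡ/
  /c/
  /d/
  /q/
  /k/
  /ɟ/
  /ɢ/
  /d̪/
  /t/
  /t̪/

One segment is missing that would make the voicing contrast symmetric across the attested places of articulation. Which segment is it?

/p/

place of articulation  voiceless  voiced  
bilabial          —         b       
dental            t̪        d̪      
alveolar          t         d       
palatal           c         ɟ       
velar             k         ɡ       
uvular            q         ɢ       
The bilabial row has no voiceless member, so the gap is the voiceless bilabial stop /p/.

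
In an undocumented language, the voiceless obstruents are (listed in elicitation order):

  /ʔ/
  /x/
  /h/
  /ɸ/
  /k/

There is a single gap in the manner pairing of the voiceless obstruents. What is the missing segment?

/p/

Stop: /k/ (velar), /ʔ/ (glottal).
Fricative: /ɸ/ (bilabial), /x/ (velar), /h/ (glottal).
The bilabial row has no stop member, so the gap is the bilabial stop /p/.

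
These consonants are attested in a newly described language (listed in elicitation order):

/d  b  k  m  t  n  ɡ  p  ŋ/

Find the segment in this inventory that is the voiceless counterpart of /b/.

/p/

/b/ is a voiced bilabial stop.
The voiceless counterpart is a voiceless bilabial stop — in this inventory, /p/.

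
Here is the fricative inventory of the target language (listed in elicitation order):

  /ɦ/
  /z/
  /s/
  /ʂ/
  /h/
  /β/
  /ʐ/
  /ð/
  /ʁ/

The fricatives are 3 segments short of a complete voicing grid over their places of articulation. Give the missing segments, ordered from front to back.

/ɸ/, /θ/, /χ/

bilabial: voiceless —, voiced /β/.
dental: voiceless —, voiced /ð/.
alveolar: voiceless /s/, voiced /z/.
retroflex: voiceless /ʂ/, voiced /ʐ/.
uvular: voiceless —, voiced /ʁ/.
glottal: voiceless /h/, voiced /ɦ/.
Gaps, from front to back: bilabial lacks voiceless (/ɸ/); dental lacks voiceless (/θ/); uvular lacks voiceless (/χ/).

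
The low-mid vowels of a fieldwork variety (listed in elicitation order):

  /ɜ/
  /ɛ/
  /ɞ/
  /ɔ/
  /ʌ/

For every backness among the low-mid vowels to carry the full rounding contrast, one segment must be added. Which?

front: unrounded /ɛ/, rounded —.
central: unrounded /ɜ/, rounded /ɞ/.
back: unrounded /ʌ/, rounded /ɔ/.
The front row has no rounded member, so the gap is the front rounded vowel /œ/.

/œ/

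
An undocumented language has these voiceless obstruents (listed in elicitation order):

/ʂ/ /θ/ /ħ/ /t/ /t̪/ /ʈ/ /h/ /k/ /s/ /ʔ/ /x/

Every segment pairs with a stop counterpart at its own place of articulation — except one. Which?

Dental: /t̪/ ~ /θ/
Alveolar: /t/ ~ /s/
Retroflex: /ʈ/ ~ /ʂ/
Velar: /k/ ~ /x/
Glottal: /ʔ/ ~ /h/
Pharyngeal: only /ħ/ (fricative); no stop partner.
So /ħ/ is the unpaired segment.

/ħ/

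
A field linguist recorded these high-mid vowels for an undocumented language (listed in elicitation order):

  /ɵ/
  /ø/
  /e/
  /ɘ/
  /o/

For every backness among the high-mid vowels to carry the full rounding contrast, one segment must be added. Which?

backness          unrounded  rounded 
front             e         ø       
central           ɘ         ɵ       
back              —         o       
The back row has no unrounded member, so the gap is the back unrounded vowel /ɤ/.

/ɤ/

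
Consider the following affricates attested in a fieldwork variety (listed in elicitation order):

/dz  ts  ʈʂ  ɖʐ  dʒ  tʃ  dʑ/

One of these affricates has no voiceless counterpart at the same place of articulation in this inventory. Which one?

/dʑ/

Alveolar: /ts/ ~ /dz/
Postalveolar: /tʃ/ ~ /dʒ/
Retroflex: /ʈʂ/ ~ /ɖʐ/
Alveolo-palatal: only /dʑ/ (voiced); no voiceless partner.
So /dʑ/ is the unpaired segment.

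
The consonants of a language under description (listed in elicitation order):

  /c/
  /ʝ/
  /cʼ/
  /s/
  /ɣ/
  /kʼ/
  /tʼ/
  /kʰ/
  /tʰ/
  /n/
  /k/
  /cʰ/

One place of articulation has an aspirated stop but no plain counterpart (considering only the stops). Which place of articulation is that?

Plain: /c/ (palatal), /k/ (velar).
Aspirated: /tʰ/ (alveolar), /cʰ/ (palatal), /kʰ/ (velar).
Ejective: /tʼ/ (alveolar), /cʼ/ (palatal), /kʼ/ (velar).
Every place of articulation has a plain member except alveolar, where /t/ would be expected.

alveolar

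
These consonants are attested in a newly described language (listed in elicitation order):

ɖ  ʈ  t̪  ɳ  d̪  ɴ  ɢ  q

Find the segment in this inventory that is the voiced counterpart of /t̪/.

/t̪/ is a voiceless dental stop.
The voiced counterpart is a voiced dental stop — in this inventory, /d̪/.

/d̪/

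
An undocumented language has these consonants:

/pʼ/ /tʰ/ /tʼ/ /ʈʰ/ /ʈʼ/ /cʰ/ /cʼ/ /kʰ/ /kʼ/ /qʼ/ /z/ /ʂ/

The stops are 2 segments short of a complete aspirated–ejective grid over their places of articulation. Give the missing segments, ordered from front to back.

/pʰ/, /qʰ/

bilabial: aspirated —, ejective /pʼ/.
alveolar: aspirated /tʰ/, ejective /tʼ/.
retroflex: aspirated /ʈʰ/, ejective /ʈʼ/.
palatal: aspirated /cʰ/, ejective /cʼ/.
velar: aspirated /kʰ/, ejective /kʼ/.
uvular: aspirated —, ejective /qʼ/.
Gaps, from front to back: bilabial lacks aspirated (/pʰ/); uvular lacks aspirated (/qʰ/).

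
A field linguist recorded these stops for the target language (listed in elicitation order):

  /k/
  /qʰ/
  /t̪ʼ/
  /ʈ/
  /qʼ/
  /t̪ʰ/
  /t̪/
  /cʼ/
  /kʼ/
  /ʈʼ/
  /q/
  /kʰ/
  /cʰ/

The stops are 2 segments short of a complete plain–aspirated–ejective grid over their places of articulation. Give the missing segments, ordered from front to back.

/ʈʰ/, /c/

dental: plain /t̪/, aspirated /t̪ʰ/, ejective /t̪ʼ/.
retroflex: plain /ʈ/, aspirated —, ejective /ʈʼ/.
palatal: plain —, aspirated /cʰ/, ejective /cʼ/.
velar: plain /k/, aspirated /kʰ/, ejective /kʼ/.
uvular: plain /q/, aspirated /qʰ/, ejective /qʼ/.
Gaps, from front to back: retroflex lacks aspirated (/ʈʰ/); palatal lacks plain (/c/).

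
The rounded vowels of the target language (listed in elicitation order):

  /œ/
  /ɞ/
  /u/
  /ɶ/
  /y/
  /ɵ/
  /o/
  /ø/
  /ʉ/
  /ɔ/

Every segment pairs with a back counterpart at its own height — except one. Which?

High: /y/ ~ /ʉ/ ~ /u/
High-mid: /ø/ ~ /ɵ/ ~ /o/
Low-mid: /œ/ ~ /ɞ/ ~ /ɔ/
Low: only /ɶ/ (front); no back partner.
So /ɶ/ is the unpaired segment.

/ɶ/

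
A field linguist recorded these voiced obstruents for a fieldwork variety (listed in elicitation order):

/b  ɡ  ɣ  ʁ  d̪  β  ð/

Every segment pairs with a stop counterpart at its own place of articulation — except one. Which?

/ʁ/

Bilabial: /b/ ~ /β/
Dental: /d̪/ ~ /ð/
Velar: /ɡ/ ~ /ɣ/
Uvular: only /ʁ/ (fricative); no stop partner.
So /ʁ/ is the unpaired segment.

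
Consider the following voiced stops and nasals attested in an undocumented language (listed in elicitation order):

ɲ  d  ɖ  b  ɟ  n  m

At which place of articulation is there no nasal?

place of articulation  oral stop  nasal   
bilabial          b         m       
alveolar          d         n       
retroflex         ɖ         —       
palatal           ɟ         ɲ       
Every place of articulation has a nasal member except retroflex, where /ɳ/ would be expected.

retroflex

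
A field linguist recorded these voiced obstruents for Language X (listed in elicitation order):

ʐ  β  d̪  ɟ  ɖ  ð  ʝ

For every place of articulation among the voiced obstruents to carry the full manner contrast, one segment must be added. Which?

/b/

bilabial: stop —, fricative /β/.
dental: stop /d̪/, fricative /ð/.
retroflex: stop /ɖ/, fricative /ʐ/.
palatal: stop /ɟ/, fricative /ʝ/.
The bilabial row has no stop member, so the gap is the bilabial stop /b/.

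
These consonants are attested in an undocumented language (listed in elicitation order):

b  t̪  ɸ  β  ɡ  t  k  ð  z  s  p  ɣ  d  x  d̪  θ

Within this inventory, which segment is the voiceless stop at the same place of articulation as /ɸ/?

/p/

/ɸ/ is a voiceless bilabial fricative.
The voiceless stop at the same place is a voiceless bilabial stop — in this inventory, /p/.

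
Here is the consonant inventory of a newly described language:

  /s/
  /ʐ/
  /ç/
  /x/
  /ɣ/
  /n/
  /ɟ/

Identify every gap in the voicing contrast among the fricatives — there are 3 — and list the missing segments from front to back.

Voiceless: /s/ (alveolar), /ç/ (palatal), /x/ (velar).
Voiced: /ʐ/ (retroflex), /ɣ/ (velar).
Gaps, from front to back: alveolar lacks voiced (/z/); retroflex lacks voiceless (/ʂ/); palatal lacks voiced (/ʝ/).

/z/, /ʂ/, /ʝ/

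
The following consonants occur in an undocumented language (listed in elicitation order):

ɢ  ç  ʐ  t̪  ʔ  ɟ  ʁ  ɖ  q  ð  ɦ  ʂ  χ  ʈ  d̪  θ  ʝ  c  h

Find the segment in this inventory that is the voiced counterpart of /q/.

/q/ is a voiceless uvular stop.
The voiced counterpart is a voiced uvular stop — in this inventory, /ɢ/.

/ɢ/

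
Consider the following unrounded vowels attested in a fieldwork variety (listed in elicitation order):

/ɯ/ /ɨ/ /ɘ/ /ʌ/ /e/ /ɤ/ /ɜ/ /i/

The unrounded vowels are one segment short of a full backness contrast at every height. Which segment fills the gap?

/ɛ/

height            front     central   back    
high              i         ɨ         ɯ       
high-mid          e         ɘ         ɤ       
low-mid           —         ɜ         ʌ       
The low-mid row has no front member, so the gap is the low-mid front unrounded vowel /ɛ/.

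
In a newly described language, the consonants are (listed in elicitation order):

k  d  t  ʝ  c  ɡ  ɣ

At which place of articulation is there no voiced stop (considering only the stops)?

place of articulation  voiceless  voiced  
alveolar          t         d       
palatal           c         —       
velar             k         ɡ       
Every place of articulation has a voiced member except palatal, where /ɟ/ would be expected.

palatal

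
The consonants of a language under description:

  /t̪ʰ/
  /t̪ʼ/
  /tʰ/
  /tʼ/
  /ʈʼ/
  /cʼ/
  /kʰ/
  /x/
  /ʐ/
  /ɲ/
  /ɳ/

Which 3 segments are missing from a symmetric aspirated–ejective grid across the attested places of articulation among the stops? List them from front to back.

dental: aspirated /t̪ʰ/, ejective /t̪ʼ/.
alveolar: aspirated /tʰ/, ejective /tʼ/.
retroflex: aspirated —, ejective /ʈʼ/.
palatal: aspirated —, ejective /cʼ/.
velar: aspirated /kʰ/, ejective —.
Gaps, from front to back: retroflex lacks aspirated (/ʈʰ/); palatal lacks aspirated (/cʰ/); velar lacks ejective (/kʼ/).

/ʈʰ/, /cʰ/, /kʼ/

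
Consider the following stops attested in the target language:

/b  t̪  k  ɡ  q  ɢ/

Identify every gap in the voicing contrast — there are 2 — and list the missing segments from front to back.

bilabial: voiceless —, voiced /b/.
dental: voiceless /t̪/, voiced —.
velar: voiceless /k/, voiced /ɡ/.
uvular: voiceless /q/, voiced /ɢ/.
Gaps, from front to back: bilabial lacks voiceless (/p/); dental lacks voiced (/d̪/).

/p/, /d̪/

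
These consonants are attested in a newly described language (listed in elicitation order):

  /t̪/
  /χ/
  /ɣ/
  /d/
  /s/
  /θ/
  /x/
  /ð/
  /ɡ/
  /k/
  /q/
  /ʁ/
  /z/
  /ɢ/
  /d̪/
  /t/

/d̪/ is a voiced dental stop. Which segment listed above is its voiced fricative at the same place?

The voiced fricative at the same place is a voiced dental fricative — in this inventory, /ð/.

/ð/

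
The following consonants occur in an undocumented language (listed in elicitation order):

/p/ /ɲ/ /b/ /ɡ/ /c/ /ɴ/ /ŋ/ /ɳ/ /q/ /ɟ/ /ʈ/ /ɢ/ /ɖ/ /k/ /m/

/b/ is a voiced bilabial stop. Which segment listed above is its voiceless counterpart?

/p/

The voiceless counterpart is a voiceless bilabial stop — in this inventory, /p/.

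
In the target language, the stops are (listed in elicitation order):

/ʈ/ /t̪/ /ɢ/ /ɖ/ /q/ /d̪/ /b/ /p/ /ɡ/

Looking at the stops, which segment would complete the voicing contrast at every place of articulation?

/k/

place of articulation  voiceless  voiced  
bilabial          p         b       
dental            t̪        d̪      
retroflex         ʈ         ɖ       
velar             —         ɡ       
uvular            q         ɢ       
The velar row has no voiceless member, so the gap is the voiceless velar stop /k/.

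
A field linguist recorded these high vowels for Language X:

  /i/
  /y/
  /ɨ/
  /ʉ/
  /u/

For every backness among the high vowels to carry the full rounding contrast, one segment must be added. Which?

front: unrounded /i/, rounded /y/.
central: unrounded /ɨ/, rounded /ʉ/.
back: unrounded —, rounded /u/.
The back row has no unrounded member, so the gap is the back unrounded vowel /ɯ/.

/ɯ/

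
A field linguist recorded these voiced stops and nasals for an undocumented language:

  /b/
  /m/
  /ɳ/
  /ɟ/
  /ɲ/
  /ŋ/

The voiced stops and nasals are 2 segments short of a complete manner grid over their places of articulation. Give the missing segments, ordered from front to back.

bilabial: oral stop /b/, nasal /m/.
retroflex: oral stop —, nasal /ɳ/.
palatal: oral stop /ɟ/, nasal /ɲ/.
velar: oral stop —, nasal /ŋ/.
Gaps, from front to back: retroflex lacks oral stop (/ɖ/); velar lacks oral stop (/ɡ/).

/ɖ/, /ɡ/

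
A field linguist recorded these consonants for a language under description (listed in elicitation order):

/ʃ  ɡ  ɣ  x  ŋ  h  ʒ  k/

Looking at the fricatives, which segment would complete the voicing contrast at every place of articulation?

/ɦ/

postalveolar: voiceless /ʃ/, voiced /ʒ/.
velar: voiceless /x/, voiced /ɣ/.
glottal: voiceless /h/, voiced —.
The glottal row has no voiced member, so the gap is the voiced glottal fricative /ɦ/.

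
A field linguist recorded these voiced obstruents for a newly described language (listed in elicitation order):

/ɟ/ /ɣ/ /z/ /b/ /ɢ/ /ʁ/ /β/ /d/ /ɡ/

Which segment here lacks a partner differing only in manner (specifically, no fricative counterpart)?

Bilabial: /b/ ~ /β/
Alveolar: /d/ ~ /z/
Velar: /ɡ/ ~ /ɣ/
Uvular: /ɢ/ ~ /ʁ/
Palatal: only /ɟ/ (stop); no fricative partner.
So /ɟ/ is the unpaired segment.

/ɟ/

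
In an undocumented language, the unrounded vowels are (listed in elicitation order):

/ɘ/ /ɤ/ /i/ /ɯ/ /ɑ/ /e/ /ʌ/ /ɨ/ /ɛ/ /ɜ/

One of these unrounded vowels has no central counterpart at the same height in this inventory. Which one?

High: /i/ ~ /ɨ/ ~ /ɯ/
High-mid: /e/ ~ /ɘ/ ~ /ɤ/
Low-mid: /ɛ/ ~ /ɜ/ ~ /ʌ/
Low: only /ɑ/ (back); no central partner.
So /ɑ/ is the unpaired segment.

/ɑ/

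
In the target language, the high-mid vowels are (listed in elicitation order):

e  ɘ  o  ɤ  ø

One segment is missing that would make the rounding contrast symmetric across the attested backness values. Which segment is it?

/ɵ/

front: unrounded /e/, rounded /ø/.
central: unrounded /ɘ/, rounded —.
back: unrounded /ɤ/, rounded /o/.
The central row has no rounded member, so the gap is the central rounded vowel /ɵ/.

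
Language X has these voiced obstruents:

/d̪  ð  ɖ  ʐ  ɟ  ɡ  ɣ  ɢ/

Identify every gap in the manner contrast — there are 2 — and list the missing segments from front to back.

dental: stop /d̪/, fricative /ð/.
retroflex: stop /ɖ/, fricative /ʐ/.
palatal: stop /ɟ/, fricative —.
velar: stop /ɡ/, fricative /ɣ/.
uvular: stop /ɢ/, fricative —.
Gaps, from front to back: palatal lacks fricative (/ʝ/); uvular lacks fricative (/ʁ/).

/ʝ/, /ʁ/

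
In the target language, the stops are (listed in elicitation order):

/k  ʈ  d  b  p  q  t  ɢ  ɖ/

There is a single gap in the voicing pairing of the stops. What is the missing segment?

place of articulation  voiceless  voiced  
bilabial          p         b       
alveolar          t         d       
retroflex         ʈ         ɖ       
velar             k         —       
uvular            q         ɢ       
The velar row has no voiced member, so the gap is the voiced velar stop /ɡ/.

/ɡ/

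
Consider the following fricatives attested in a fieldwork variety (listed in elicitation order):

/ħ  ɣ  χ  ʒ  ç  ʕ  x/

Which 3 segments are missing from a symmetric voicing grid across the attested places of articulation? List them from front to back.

/ʃ/, /ʝ/, /ʁ/

postalveolar: voiceless —, voiced /ʒ/.
palatal: voiceless /ç/, voiced —.
velar: voiceless /x/, voiced /ɣ/.
uvular: voiceless /χ/, voiced —.
pharyngeal: voiceless /ħ/, voiced /ʕ/.
Gaps, from front to back: postalveolar lacks voiceless (/ʃ/); palatal lacks voiced (/ʝ/); uvular lacks voiced (/ʁ/).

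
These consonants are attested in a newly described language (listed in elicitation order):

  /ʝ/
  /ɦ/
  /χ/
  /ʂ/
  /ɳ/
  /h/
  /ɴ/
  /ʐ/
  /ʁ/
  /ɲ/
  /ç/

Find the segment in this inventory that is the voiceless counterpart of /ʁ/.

/χ/

/ʁ/ is a voiced uvular fricative.
The voiceless counterpart is a voiceless uvular fricative — in this inventory, /χ/.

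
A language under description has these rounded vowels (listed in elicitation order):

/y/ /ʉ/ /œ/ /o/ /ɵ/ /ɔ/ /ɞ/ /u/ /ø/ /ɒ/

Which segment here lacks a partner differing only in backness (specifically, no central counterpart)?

/ɒ/

High: /y/ ~ /ʉ/ ~ /u/
High-mid: /ø/ ~ /ɵ/ ~ /o/
Low-mid: /œ/ ~ /ɞ/ ~ /ɔ/
Low: only /ɒ/ (back); no central partner.
So /ɒ/ is the unpaired segment.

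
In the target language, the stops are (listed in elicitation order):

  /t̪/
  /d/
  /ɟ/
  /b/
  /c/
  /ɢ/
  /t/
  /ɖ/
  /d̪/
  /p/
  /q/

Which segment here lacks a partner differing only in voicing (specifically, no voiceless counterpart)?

/ɖ/

Bilabial: /p/ ~ /b/
Dental: /t̪/ ~ /d̪/
Alveolar: /t/ ~ /d/
Palatal: /c/ ~ /ɟ/
Uvular: /q/ ~ /ɢ/
Retroflex: only /ɖ/ (voiced); no voiceless partner.
So /ɖ/ is the unpaired segment.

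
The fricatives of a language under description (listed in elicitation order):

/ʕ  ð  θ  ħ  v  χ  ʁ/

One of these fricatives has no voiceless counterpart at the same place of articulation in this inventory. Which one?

Dental: /θ/ ~ /ð/
Uvular: /χ/ ~ /ʁ/
Pharyngeal: /ħ/ ~ /ʕ/
Labiodental: only /v/ (voiced); no voiceless partner.
So /v/ is the unpaired segment.

/v/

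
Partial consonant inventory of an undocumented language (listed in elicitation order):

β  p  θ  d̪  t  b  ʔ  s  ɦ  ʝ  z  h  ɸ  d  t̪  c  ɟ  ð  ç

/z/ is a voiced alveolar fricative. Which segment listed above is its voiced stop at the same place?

The voiced stop at the same place is a voiced alveolar stop — in this inventory, /d/.

/d/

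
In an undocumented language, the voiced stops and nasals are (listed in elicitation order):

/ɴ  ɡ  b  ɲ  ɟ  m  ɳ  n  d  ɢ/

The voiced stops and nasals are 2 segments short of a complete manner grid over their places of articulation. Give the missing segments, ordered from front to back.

place of articulation  oral stop  nasal   
bilabial          b         m       
alveolar          d         n       
retroflex         —         ɳ       
palatal           ɟ         ɲ       
velar             ɡ         —       
uvular            ɢ         ɴ       
Gaps, from front to back: retroflex lacks oral stop (/ɖ/); velar lacks nasal (/ŋ/).

/ɖ/, /ŋ/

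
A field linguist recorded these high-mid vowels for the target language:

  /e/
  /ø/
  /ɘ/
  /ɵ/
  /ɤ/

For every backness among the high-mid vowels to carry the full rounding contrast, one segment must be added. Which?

backness          unrounded  rounded 
front             e         ø       
central           ɘ         ɵ       
back              ɤ         —       
The back row has no rounded member, so the gap is the back rounded vowel /o/.

/o/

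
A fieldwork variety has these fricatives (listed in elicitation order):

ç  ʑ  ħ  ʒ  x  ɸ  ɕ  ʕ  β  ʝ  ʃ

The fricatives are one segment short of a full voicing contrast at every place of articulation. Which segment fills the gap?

/ɣ/

place of articulation  voiceless  voiced  
bilabial          ɸ         β       
postalveolar      ʃ         ʒ       
alveolo-palatal   ɕ         ʑ       
palatal           ç         ʝ       
velar             x         —       
pharyngeal        ħ         ʕ       
The velar row has no voiced member, so the gap is the voiced velar fricative /ɣ/.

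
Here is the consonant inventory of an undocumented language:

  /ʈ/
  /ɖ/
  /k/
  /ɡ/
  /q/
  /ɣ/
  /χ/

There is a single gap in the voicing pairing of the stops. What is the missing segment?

/ɢ/

Voiceless: /ʈ/ (retroflex), /k/ (velar), /q/ (uvular).
Voiced: /ɖ/ (retroflex), /ɡ/ (velar).
The uvular row has no voiced member, so the gap is the voiced uvular stop /ɢ/.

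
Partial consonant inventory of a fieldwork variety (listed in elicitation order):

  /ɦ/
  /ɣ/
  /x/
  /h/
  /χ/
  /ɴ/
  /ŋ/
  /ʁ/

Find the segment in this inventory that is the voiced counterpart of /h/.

/h/ is a voiceless glottal fricative.
The voiced counterpart is a voiced glottal fricative — in this inventory, /ɦ/.

/ɦ/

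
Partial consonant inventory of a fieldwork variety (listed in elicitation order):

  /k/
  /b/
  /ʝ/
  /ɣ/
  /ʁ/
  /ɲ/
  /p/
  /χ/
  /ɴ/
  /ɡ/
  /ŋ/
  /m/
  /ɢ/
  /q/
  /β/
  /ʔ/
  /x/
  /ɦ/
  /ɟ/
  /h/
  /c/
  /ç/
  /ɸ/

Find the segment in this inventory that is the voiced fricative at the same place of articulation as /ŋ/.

/ŋ/ is a velar nasal.
The voiced fricative at the same place is a voiced velar fricative — in this inventory, /ɣ/.

/ɣ/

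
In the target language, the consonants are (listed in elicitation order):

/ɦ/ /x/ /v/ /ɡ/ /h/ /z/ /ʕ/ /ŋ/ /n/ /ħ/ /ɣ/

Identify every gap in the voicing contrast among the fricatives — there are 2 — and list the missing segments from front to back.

Voiceless: /x/ (velar), /ħ/ (pharyngeal), /h/ (glottal).
Voiced: /v/ (labiodental), /z/ (alveolar), /ɣ/ (velar), /ʕ/ (pharyngeal), /ɦ/ (glottal).
Gaps, from front to back: labiodental lacks voiceless (/f/); alveolar lacks voiceless (/s/).

/f/, /s/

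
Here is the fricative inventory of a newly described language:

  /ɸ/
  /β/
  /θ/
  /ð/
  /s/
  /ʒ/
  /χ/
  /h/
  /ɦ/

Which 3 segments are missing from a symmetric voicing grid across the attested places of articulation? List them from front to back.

/z/, /ʃ/, /ʁ/

Voiceless: /ɸ/ (bilabial), /θ/ (dental), /s/ (alveolar), /χ/ (uvular), /h/ (glottal).
Voiced: /β/ (bilabial), /ð/ (dental), /ʒ/ (postalveolar), /ɦ/ (glottal).
Gaps, from front to back: alveolar lacks voiced (/z/); postalveolar lacks voiceless (/ʃ/); uvular lacks voiced (/ʁ/).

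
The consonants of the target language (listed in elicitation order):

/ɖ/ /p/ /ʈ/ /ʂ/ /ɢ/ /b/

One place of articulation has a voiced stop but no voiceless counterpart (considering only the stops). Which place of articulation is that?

uvular

place of articulation  voiceless  voiced  
bilabial          p         b       
retroflex         ʈ         ɖ       
uvular            —         ɢ       
Every place of articulation has a voiceless member except uvular, where /q/ would be expected.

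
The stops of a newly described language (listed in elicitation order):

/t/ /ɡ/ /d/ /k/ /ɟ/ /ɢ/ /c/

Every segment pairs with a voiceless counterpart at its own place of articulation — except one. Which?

/ɢ/

Alveolar: /t/ ~ /d/
Palatal: /c/ ~ /ɟ/
Velar: /k/ ~ /ɡ/
Uvular: only /ɢ/ (voiced); no voiceless partner.
So /ɢ/ is the unpaired segment.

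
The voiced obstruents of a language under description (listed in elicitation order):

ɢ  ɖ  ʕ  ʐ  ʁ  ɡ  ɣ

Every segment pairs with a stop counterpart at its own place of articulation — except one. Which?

Retroflex: /ɖ/ ~ /ʐ/
Velar: /ɡ/ ~ /ɣ/
Uvular: /ɢ/ ~ /ʁ/
Pharyngeal: only /ʕ/ (fricative); no stop partner.
So /ʕ/ is the unpaired segment.

/ʕ/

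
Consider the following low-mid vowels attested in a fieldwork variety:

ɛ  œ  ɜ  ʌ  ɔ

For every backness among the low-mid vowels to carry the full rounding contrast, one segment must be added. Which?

Unrounded: /ɛ/ (front), /ɜ/ (central), /ʌ/ (back).
Rounded: /œ/ (front), /ɔ/ (back).
The central row has no rounded member, so the gap is the central rounded vowel /ɞ/.

/ɞ/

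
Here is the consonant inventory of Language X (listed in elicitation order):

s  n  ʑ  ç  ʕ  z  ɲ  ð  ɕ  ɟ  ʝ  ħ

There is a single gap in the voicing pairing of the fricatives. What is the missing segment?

Voiceless: /s/ (alveolar), /ɕ/ (alveolo-palatal), /ç/ (palatal), /ħ/ (pharyngeal).
Voiced: /ð/ (dental), /z/ (alveolar), /ʑ/ (alveolo-palatal), /ʝ/ (palatal), /ʕ/ (pharyngeal).
The dental row has no voiceless member, so the gap is the voiceless dental fricative /θ/.

/θ/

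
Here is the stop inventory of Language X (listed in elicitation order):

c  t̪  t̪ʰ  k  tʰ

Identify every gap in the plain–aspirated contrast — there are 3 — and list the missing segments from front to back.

Plain: /t̪/ (dental), /c/ (palatal), /k/ (velar).
Aspirated: /t̪ʰ/ (dental), /tʰ/ (alveolar).
Gaps, from front to back: alveolar lacks plain (/t/); palatal lacks aspirated (/cʰ/); velar lacks aspirated (/kʰ/).

/t/, /cʰ/, /kʰ/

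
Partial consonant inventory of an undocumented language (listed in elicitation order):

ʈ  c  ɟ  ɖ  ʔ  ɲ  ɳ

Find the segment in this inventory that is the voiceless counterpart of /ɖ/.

/ʈ/

/ɖ/ is a voiced retroflex stop.
The voiceless counterpart is a voiceless retroflex stop — in this inventory, /ʈ/.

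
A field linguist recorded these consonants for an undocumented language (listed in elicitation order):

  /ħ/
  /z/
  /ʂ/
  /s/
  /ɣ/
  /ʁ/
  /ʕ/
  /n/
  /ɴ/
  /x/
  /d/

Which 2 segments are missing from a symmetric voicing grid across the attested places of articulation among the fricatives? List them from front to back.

/ʐ/, /χ/

alveolar: voiceless /s/, voiced /z/.
retroflex: voiceless /ʂ/, voiced —.
velar: voiceless /x/, voiced /ɣ/.
uvular: voiceless —, voiced /ʁ/.
pharyngeal: voiceless /ħ/, voiced /ʕ/.
Gaps, from front to back: retroflex lacks voiced (/ʐ/); uvular lacks voiceless (/χ/).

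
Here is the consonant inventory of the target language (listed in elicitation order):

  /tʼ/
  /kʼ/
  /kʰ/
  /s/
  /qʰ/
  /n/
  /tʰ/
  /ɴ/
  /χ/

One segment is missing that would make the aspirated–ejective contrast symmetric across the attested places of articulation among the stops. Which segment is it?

place of articulation  aspirated  ejective
alveolar          tʰ        tʼ      
velar             kʰ        kʼ      
uvular            qʰ        —       
The uvular row has no ejective member, so the gap is the ejective uvular stop /qʼ/.

/qʼ/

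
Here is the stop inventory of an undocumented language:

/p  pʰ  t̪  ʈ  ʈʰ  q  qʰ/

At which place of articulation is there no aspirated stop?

place of articulation  plain     aspirated
bilabial          p         pʰ      
dental            t̪        —       
retroflex         ʈ         ʈʰ      
uvular            q         qʰ      
Every place of articulation has an aspirated member except dental, where /t̪ʰ/ would be expected.

dental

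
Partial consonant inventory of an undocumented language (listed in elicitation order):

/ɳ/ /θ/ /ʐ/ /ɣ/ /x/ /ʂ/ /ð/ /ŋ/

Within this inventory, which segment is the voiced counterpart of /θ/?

/θ/ is a voiceless dental fricative.
The voiced counterpart is a voiced dental fricative — in this inventory, /ð/.

/ð/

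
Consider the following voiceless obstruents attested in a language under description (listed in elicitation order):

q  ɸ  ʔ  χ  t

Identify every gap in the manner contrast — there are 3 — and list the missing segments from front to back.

Stop: /t/ (alveolar), /q/ (uvular), /ʔ/ (glottal).
Fricative: /ɸ/ (bilabial), /χ/ (uvular).
Gaps, from front to back: bilabial lacks stop (/p/); alveolar lacks fricative (/s/); glottal lacks fricative (/h/).

/p/, /s/, /h/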